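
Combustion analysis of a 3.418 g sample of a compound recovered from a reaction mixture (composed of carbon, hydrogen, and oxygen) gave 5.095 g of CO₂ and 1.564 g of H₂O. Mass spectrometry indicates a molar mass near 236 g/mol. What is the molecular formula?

mol C = 5.095 g CO₂ ÷ 44.009 g/mol = 0.11577 mol
mol H = 2 × 1.564 g H₂O ÷ 18.015 g/mol = 0.17363 mol
mass O = 3.418 − (1.3905 + 0.17502) = 1.8524 g → mol O = 1.8524 ÷ 15.999 = 0.11578 mol
Divide by the smallest (0.11577 mol): C 1.000, H 1.500, O 1.000
Multiplying each by 2 gives whole numbers: C 2.00, H 3.00, O 2.00
Empirical formula: C2H3O2
Empirical-formula mass = 59.04 g/mol; 236 ÷ 59.04 ≈ 4, so the molecular formula is C8H12O8.

C8H12O8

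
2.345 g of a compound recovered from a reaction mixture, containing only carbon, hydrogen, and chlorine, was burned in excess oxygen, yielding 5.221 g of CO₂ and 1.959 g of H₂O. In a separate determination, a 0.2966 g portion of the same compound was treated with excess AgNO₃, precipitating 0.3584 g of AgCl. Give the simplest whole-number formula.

C6H11Cl

mol C = 5.221 g CO₂ ÷ 44.009 g/mol = 0.11863 mol
mol H = 2 × 1.959 g H₂O ÷ 18.015 g/mol = 0.21749 mol
From the AgCl data: mol Cl per gram of compound = (0.3584 ÷ 143.318) ÷ 0.2966 = 0.0084313 mol/g, so in the 2.345 g combustion sample mol Cl = 0.019771 mol
Divide by the smallest (0.019771 mol): C 6.000, H 11.000, Cl 1.000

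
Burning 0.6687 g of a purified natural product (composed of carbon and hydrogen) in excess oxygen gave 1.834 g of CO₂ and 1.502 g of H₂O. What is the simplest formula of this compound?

mol C = 1.834 g CO₂ ÷ 44.009 g/mol = 0.041673 mol
mol H = 2 × 1.502 g H₂O ÷ 18.015 g/mol = 0.16675 mol
Divide by the smallest (0.041673 mol): C 1.000, H 4.001

CH4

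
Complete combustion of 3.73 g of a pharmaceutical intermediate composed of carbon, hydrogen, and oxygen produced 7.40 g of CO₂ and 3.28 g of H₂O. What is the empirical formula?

mol C = 7.40 g CO₂ ÷ 44.009 g/mol = 0.1681 mol
mol H = 2 × 3.28 g H₂O ÷ 18.015 g/mol = 0.3641 mol
mass O = 3.73 − (2.020 + 0.3671) = 1.343 g → mol O = 1.343 ÷ 15.999 = 0.08396 mol
Divide by the smallest (0.08396 mol): C 2.003, H 4.337, O 1.000
Multiplying each by 3 gives whole numbers: C 6.01, H 13.01, O 3.00

C6H13O3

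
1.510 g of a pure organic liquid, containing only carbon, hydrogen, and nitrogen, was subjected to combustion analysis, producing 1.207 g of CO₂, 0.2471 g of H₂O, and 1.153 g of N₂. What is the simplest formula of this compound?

mol C = 1.207 g CO₂ ÷ 44.009 g/mol = 0.027426 mol
mol H = 2 × 0.2471 g H₂O ÷ 18.015 g/mol = 0.027433 mol
mol N = 2 × 1.153 g N₂ ÷ 28.014 g/mol = 0.082316 mol
Divide by the smallest (0.027426 mol): C 1.000, H 1.000, N 3.001

CHN3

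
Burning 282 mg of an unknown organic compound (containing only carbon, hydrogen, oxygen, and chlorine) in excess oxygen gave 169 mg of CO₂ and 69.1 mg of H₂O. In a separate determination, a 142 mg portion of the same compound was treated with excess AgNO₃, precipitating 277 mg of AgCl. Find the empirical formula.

mol C = 0.169 g CO₂ ÷ 44.009 g/mol = 0.003840 mol
mol H = 2 × 0.0691 g H₂O ÷ 18.015 g/mol = 0.007671 mol
From the AgCl data: mol Cl per gram of compound = (0.277 ÷ 143.318) ÷ 0.142 = 0.01361 mol/g, so in the 0.282 g combustion sample mol Cl = 0.003838 mol
mass O = 0.282 − (0.04612 + 0.007733 + 0.1361) = 0.09208 g → mol O = 0.09208 ÷ 15.999 = 0.005755 mol
Divide by the smallest (0.003838 mol): C 1.000, H 1.999, Cl 1.000, O 1.499
Multiplying each by 2 gives whole numbers: C 2.00, H 4.00, Cl 2.00, O 3.00

C2H4Cl2O3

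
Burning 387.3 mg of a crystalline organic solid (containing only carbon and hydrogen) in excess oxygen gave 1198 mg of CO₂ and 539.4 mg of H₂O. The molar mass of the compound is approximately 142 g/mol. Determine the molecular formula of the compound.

mol C = 1.198 g CO₂ ÷ 44.009 g/mol = 0.027222 mol
mol H = 2 × 0.5394 g H₂O ÷ 18.015 g/mol = 0.059883 mol
Divide by the smallest (0.027222 mol): C 1.000, H 2.200
Multiplying each by 5 gives whole numbers: C 5.00, H 11.00
Empirical formula: C5H11
Empirical-formula mass = 71.14 g/mol; 142 ÷ 71.14 ≈ 2, so the molecular formula is C10H22.

C10H22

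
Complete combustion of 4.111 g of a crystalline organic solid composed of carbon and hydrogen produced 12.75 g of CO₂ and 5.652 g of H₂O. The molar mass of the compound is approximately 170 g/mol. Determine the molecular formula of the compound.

C12H26

mol C = 12.75 g CO₂ ÷ 44.009 g/mol = 0.28971 mol
mol H = 2 × 5.652 g H₂O ÷ 18.015 g/mol = 0.62748 mol
Divide by the smallest (0.28971 mol): C 1.000, H 2.166
Multiplying each by 6 gives whole numbers: C 6.00, H 13.00
Empirical formula: C6H13
Empirical-formula mass = 85.17 g/mol; 170 ÷ 85.17 ≈ 2, so the molecular formula is C12H26.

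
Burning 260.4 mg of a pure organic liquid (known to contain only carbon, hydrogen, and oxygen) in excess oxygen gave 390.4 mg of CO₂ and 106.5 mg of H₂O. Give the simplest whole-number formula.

C3H4O3

mol C = 0.3904 g CO₂ ÷ 44.009 g/mol = 0.0088709 mol
mol H = 2 × 0.1065 g H₂O ÷ 18.015 g/mol = 0.011823 mol
mass O = 0.2604 − (0.10655 + 0.011918) = 0.14193 g → mol O = 0.14193 ÷ 15.999 = 0.0088714 mol
Divide by the smallest (0.0088709 mol): C 1.000, H 1.333, O 1.000
Multiplying each by 3 gives whole numbers: C 3.00, H 4.00, O 3.00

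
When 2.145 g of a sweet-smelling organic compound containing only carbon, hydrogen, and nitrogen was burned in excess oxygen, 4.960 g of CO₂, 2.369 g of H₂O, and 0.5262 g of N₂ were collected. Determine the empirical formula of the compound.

C3H7N

mol C = 4.960 g CO₂ ÷ 44.009 g/mol = 0.11270 mol
mol H = 2 × 2.369 g H₂O ÷ 18.015 g/mol = 0.26300 mol
mol N = 2 × 0.5262 g N₂ ÷ 28.014 g/mol = 0.037567 mol
Divide by the smallest (0.037567 mol): C 3.000, H 7.001, N 1.000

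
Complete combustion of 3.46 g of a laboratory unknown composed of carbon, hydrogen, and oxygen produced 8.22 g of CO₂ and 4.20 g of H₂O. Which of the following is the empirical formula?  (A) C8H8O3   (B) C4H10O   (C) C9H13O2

(B) C4H10O

mol C = 8.22 g CO₂ ÷ 44.009 g/mol = 0.1868 mol
mol H = 2 × 4.20 g H₂O ÷ 18.015 g/mol = 0.4663 mol
mass O = 3.46 − (2.243 + 0.4700) = 0.7466 g → mol O = 0.7466 ÷ 15.999 = 0.04666 mol
Divide by the smallest (0.04666 mol): C 4.003, H 9.992, O 1.000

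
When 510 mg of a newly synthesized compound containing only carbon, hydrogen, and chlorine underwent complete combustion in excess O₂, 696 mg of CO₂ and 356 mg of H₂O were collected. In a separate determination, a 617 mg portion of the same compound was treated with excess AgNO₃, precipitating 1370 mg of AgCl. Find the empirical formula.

mol C = 0.696 g CO₂ ÷ 44.009 g/mol = 0.01581 mol
mol H = 2 × 0.356 g H₂O ÷ 18.015 g/mol = 0.03952 mol
From the AgCl data: mol Cl per gram of compound = (1.37 ÷ 143.318) ÷ 0.617 = 0.01549 mol/g, so in the 0.510 g combustion sample mol Cl = 0.007901 mol
Divide by the smallest (0.007901 mol): C 2.002, H 5.002, Cl 1.000

C2H5Cl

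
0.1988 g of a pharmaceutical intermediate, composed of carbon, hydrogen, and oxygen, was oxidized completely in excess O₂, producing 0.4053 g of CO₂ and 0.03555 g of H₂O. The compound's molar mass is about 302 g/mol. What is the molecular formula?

C14H6O8

mol C = 0.4053 g CO₂ ÷ 44.009 g/mol = 0.0092095 mol
mol H = 2 × 0.03555 g H₂O ÷ 18.015 g/mol = 0.0039467 mol
mass O = 0.1988 − (0.11062 + 0.0039783) = 0.084207 g → mol O = 0.084207 ÷ 15.999 = 0.0052632 mol
Divide by the smallest (0.0039467 mol): C 2.333, H 1.000, O 1.334
Multiplying each by 3 gives whole numbers: C 7.00, H 3.00, O 4.00
Empirical formula: C7H3O4
Empirical-formula mass = 151.10 g/mol; 302 ÷ 151.10 ≈ 2, so the molecular formula is C14H6O8.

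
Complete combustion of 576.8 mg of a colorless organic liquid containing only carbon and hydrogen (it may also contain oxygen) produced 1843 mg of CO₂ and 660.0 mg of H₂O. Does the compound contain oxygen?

mol C = 1.843 g CO₂ ÷ 44.009 g/mol = 0.041878 mol
mol H = 2 × 0.6600 g H₂O ÷ 18.015 g/mol = 0.073272 mol
C and H together account for 0.57685 g — essentially the entire 0.5768 g sample — so the compound contains no oxygen.

no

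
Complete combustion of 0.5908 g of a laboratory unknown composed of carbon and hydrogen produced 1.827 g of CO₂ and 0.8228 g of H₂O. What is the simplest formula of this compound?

C5H11

mol C = 1.827 g CO₂ ÷ 44.009 g/mol = 0.041514 mol
mol H = 2 × 0.8228 g H₂O ÷ 18.015 g/mol = 0.091346 mol
Divide by the smallest (0.041514 mol): C 1.000, H 2.200
Multiplying each by 5 gives whole numbers: C 5.00, H 11.00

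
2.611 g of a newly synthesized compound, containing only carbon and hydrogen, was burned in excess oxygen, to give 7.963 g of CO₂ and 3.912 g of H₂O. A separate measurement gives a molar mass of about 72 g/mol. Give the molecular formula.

mol C = 7.963 g CO₂ ÷ 44.009 g/mol = 0.18094 mol
mol H = 2 × 3.912 g H₂O ÷ 18.015 g/mol = 0.43430 mol
Divide by the smallest (0.18094 mol): C 1.000, H 2.400
Multiplying each by 5 gives whole numbers: C 5.00, H 12.00
Empirical formula: C5H12
Empirical-formula mass = 72.15 g/mol; 72 ÷ 72.15 ≈ 1, so the molecular formula is C5H12.

C5H12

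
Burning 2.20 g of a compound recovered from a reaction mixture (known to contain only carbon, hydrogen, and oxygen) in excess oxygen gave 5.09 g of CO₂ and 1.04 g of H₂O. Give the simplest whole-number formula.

mol C = 5.09 g CO₂ ÷ 44.009 g/mol = 0.1157 mol
mol H = 2 × 1.04 g H₂O ÷ 18.015 g/mol = 0.1155 mol
mass O = 2.20 − (1.389 + 0.1164) = 0.6944 g → mol O = 0.6944 ÷ 15.999 = 0.04341 mol
Divide by the smallest (0.04341 mol): C 2.665, H 2.660, O 1.000
Multiplying each by 3 gives whole numbers: C 7.99, H 7.98, O 3.00

C8H8O3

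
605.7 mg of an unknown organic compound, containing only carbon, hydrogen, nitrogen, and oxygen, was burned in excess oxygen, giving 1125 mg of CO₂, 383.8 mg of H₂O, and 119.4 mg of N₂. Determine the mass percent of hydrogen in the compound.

7.09%

mol C = 1.125 g CO₂ ÷ 44.009 g/mol = 0.025563 mol
mol H = 2 × 0.3838 g H₂O ÷ 18.015 g/mol = 0.042609 mol
mol N = 2 × 0.1194 g N₂ ÷ 28.014 g/mol = 0.0085243 mol
mass O = 0.6057 − (0.30704 + 0.042950 + 0.11940) = 0.13631 g → mol O = 0.13631 ÷ 15.999 = 0.0085201 mol
mass % H = 0.042950 g ÷ 0.6057 g × 100%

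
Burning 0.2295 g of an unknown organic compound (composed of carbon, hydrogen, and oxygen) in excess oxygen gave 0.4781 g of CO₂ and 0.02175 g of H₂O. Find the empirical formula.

mol C = 0.4781 g CO₂ ÷ 44.009 g/mol = 0.010864 mol
mol H = 2 × 0.02175 g H₂O ÷ 18.015 g/mol = 0.0024147 mol
mass O = 0.2295 − (0.13048 + 0.0024340) = 0.096582 g → mol O = 0.096582 ÷ 15.999 = 0.0060368 mol
Divide by the smallest (0.0024147 mol): C 4.499, H 1.000, O 2.500
Multiplying each by 2 gives whole numbers: C 9.00, H 2.00, O 5.00

C9H2O5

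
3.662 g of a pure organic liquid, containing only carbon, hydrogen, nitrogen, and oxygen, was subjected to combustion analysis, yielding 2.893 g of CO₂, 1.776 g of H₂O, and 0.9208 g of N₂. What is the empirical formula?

C3H9N3O5

mol C = 2.893 g CO₂ ÷ 44.009 g/mol = 0.065737 mol
mol H = 2 × 1.776 g H₂O ÷ 18.015 g/mol = 0.19717 mol
mol N = 2 × 0.9208 g N₂ ÷ 28.014 g/mol = 0.065739 mol
mass O = 3.662 − (0.78956 + 0.19875 + 0.92080) = 1.7529 g → mol O = 1.7529 ÷ 15.999 = 0.10956 mol
Divide by the smallest (0.065737 mol): C 1.000, H 2.999, N 1.000, O 1.667
Multiplying each by 3 gives whole numbers: C 3.00, H 9.00, N 3.00, O 5.00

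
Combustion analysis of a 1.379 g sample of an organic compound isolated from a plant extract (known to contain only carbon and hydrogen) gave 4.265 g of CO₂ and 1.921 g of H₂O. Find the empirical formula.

C5H11

mol C = 4.265 g CO₂ ÷ 44.009 g/mol = 0.096912 mol
mol H = 2 × 1.921 g H₂O ÷ 18.015 g/mol = 0.21327 mol
Divide by the smallest (0.096912 mol): C 1.000, H 2.201
Multiplying each by 5 gives whole numbers: C 5.00, H 11.00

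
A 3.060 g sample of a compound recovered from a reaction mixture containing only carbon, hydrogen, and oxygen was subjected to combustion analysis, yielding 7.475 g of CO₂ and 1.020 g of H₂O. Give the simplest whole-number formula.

mol C = 7.475 g CO₂ ÷ 44.009 g/mol = 0.16985 mol
mol H = 2 × 1.020 g H₂O ÷ 18.015 g/mol = 0.11324 mol
mass O = 3.060 − (2.0401 + 0.11414) = 0.90577 g → mol O = 0.90577 ÷ 15.999 = 0.056614 mol
Divide by the smallest (0.056614 mol): C 3.000, H 2.000, O 1.000

C3H2O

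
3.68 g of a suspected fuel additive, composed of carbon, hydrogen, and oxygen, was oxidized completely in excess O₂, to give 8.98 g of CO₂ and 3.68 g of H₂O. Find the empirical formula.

mol C = 8.98 g CO₂ ÷ 44.009 g/mol = 0.2040 mol
mol H = 2 × 3.68 g H₂O ÷ 18.015 g/mol = 0.4085 mol
mass O = 3.68 − (2.451 + 0.4118) = 0.8173 g → mol O = 0.8173 ÷ 15.999 = 0.05109 mol
Divide by the smallest (0.05109 mol): C 3.994, H 7.997, O 1.000

C4H8O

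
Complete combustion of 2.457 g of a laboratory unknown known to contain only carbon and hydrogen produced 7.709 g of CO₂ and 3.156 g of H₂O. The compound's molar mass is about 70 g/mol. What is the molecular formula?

C5H10

mol C = 7.709 g CO₂ ÷ 44.009 g/mol = 0.17517 mol
mol H = 2 × 3.156 g H₂O ÷ 18.015 g/mol = 0.35037 mol
Divide by the smallest (0.17517 mol): C 1.000, H 2.000
Empirical formula: CH2
Empirical-formula mass = 14.03 g/mol; 70 ÷ 14.03 ≈ 5, so the molecular formula is C5H10.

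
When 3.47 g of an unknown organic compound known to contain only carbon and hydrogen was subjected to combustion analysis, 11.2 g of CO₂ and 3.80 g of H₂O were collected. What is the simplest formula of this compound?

C3H5

mol C = 11.2 g CO₂ ÷ 44.009 g/mol = 0.2545 mol
mol H = 2 × 3.80 g H₂O ÷ 18.015 g/mol = 0.4219 mol
Divide by the smallest (0.2545 mol): C 1.000, H 1.658
Multiplying each by 3 gives whole numbers: C 3.00, H 4.97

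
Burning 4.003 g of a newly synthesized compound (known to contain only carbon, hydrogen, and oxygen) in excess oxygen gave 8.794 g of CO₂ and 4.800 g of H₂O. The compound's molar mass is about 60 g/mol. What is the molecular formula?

C3H8O

mol C = 8.794 g CO₂ ÷ 44.009 g/mol = 0.19982 mol
mol H = 2 × 4.800 g H₂O ÷ 18.015 g/mol = 0.53289 mol
mass O = 4.003 − (2.4001 + 0.53715) = 1.0658 g → mol O = 1.0658 ÷ 15.999 = 0.066615 mol
Divide by the smallest (0.066615 mol): C 3.000, H 8.000, O 1.000
Empirical formula: C3H8O
Empirical-formula mass = 60.10 g/mol; 60 ÷ 60.10 ≈ 1, so the molecular formula is C3H8O.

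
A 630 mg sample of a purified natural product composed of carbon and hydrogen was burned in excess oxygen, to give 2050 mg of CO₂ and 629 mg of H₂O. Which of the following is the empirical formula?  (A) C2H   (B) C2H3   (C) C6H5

(B) C2H3

mol C = 2.05 g CO₂ ÷ 44.009 g/mol = 0.04658 mol
mol H = 2 × 0.629 g H₂O ÷ 18.015 g/mol = 0.06983 mol
Divide by the smallest (0.04658 mol): C 1.000, H 1.499
Multiplying each by 2 gives whole numbers: C 2.00, H 3.00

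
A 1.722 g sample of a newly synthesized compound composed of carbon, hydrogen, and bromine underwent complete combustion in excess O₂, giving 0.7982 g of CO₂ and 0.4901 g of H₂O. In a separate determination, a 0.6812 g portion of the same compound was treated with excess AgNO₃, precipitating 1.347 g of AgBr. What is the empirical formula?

CH3Br

mol C = 0.7982 g CO₂ ÷ 44.009 g/mol = 0.018137 mol
mol H = 2 × 0.4901 g H₂O ÷ 18.015 g/mol = 0.054410 mol
From the AgBr data: mol Br per gram of compound = (1.347 ÷ 187.772) ÷ 0.6812 = 0.010531 mol/g, so in the 1.722 g combustion sample mol Br = 0.018134 mol
Divide by the smallest (0.018134 mol): C 1.000, H 3.000, Br 1.000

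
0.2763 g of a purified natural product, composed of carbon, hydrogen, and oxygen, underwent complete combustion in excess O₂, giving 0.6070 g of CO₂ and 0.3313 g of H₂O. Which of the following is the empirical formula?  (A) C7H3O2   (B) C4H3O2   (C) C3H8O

mol C = 0.6070 g CO₂ ÷ 44.009 g/mol = 0.013793 mol
mol H = 2 × 0.3313 g H₂O ÷ 18.015 g/mol = 0.036780 mol
mass O = 0.2763 − (0.16566 + 0.037075) = 0.073562 g → mol O = 0.073562 ÷ 15.999 = 0.0045979 mol
Divide by the smallest (0.0045979 mol): C 3.000, H 7.999, O 1.000

(C) C3H8O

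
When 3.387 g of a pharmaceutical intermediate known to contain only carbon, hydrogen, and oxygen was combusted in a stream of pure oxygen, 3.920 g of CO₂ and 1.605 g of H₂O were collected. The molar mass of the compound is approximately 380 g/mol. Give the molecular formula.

C10H20O15

mol C = 3.920 g CO₂ ÷ 44.009 g/mol = 0.089073 mol
mol H = 2 × 1.605 g H₂O ÷ 18.015 g/mol = 0.17818 mol
mass O = 3.387 − (1.0699 + 0.17961) = 2.1375 g → mol O = 2.1375 ÷ 15.999 = 0.13360 mol
Divide by the smallest (0.089073 mol): C 1.000, H 2.000, O 1.500
Multiplying each by 2 gives whole numbers: C 2.00, H 4.00, O 3.00
Empirical formula: C2H4O3
Empirical-formula mass = 76.05 g/mol; 380 ÷ 76.05 ≈ 5, so the molecular formula is C10H20O15.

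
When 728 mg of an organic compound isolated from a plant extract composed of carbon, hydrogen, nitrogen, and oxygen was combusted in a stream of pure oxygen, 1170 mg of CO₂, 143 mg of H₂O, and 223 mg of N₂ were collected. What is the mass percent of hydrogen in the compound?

2.2%

mol C = 1.17 g CO₂ ÷ 44.009 g/mol = 0.02659 mol
mol H = 2 × 0.143 g H₂O ÷ 18.015 g/mol = 0.01588 mol
mol N = 2 × 0.223 g N₂ ÷ 28.014 g/mol = 0.01592 mol
mass O = 0.728 − (0.3193 + 0.01600 + 0.2230) = 0.1697 g → mol O = 0.1697 ÷ 15.999 = 0.01061 mol
mass % H = 0.01600 g ÷ 0.728 g × 100%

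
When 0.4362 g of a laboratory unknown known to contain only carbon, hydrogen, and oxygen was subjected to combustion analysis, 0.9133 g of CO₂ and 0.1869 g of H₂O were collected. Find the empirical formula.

C2H2O

mol C = 0.9133 g CO₂ ÷ 44.009 g/mol = 0.020753 mol
mol H = 2 × 0.1869 g H₂O ÷ 18.015 g/mol = 0.020749 mol
mass O = 0.4362 − (0.24926 + 0.020915) = 0.16603 g → mol O = 0.16603 ÷ 15.999 = 0.010377 mol
Divide by the smallest (0.010377 mol): C 2.000, H 2.000, O 1.000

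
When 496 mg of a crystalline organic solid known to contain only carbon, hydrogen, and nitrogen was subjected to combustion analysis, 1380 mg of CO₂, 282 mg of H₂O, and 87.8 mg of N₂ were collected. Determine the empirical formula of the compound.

mol C = 1.38 g CO₂ ÷ 44.009 g/mol = 0.03136 mol
mol H = 2 × 0.282 g H₂O ÷ 18.015 g/mol = 0.03131 mol
mol N = 2 × 0.0878 g N₂ ÷ 28.014 g/mol = 0.006268 mol
Divide by the smallest (0.006268 mol): C 5.003, H 4.995, N 1.000

C5H5N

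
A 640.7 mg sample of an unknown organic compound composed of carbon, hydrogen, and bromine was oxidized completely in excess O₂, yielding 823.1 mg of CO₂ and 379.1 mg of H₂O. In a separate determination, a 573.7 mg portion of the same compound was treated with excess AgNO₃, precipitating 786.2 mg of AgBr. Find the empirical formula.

C4H9Br

mol C = 0.8231 g CO₂ ÷ 44.009 g/mol = 0.018703 mol
mol H = 2 × 0.3791 g H₂O ÷ 18.015 g/mol = 0.042087 mol
From the AgBr data: mol Br per gram of compound = (0.7862 ÷ 187.772) ÷ 0.5737 = 0.0072982 mol/g, so in the 0.6407 g combustion sample mol Br = 0.0046760 mol
Divide by the smallest (0.0046760 mol): C 4.000, H 9.001, Br 1.000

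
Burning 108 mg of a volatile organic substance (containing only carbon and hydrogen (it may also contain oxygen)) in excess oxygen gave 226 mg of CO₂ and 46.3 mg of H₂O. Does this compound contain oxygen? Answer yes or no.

mol C = 0.226 g CO₂ ÷ 44.009 g/mol = 0.005135 mol
mol H = 2 × 0.0463 g H₂O ÷ 18.015 g/mol = 0.005140 mol
C and H account for only 0.06686 g of the 0.108 g sample; the remaining 0.04114 g must be oxygen.

yes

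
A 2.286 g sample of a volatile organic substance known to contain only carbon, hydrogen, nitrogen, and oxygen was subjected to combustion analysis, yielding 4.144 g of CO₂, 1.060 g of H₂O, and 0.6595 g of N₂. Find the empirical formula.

C4H5N2O

mol C = 4.144 g CO₂ ÷ 44.009 g/mol = 0.094163 mol
mol H = 2 × 1.060 g H₂O ÷ 18.015 g/mol = 0.11768 mol
mol N = 2 × 0.6595 g N₂ ÷ 28.014 g/mol = 0.047084 mol
mass O = 2.286 − (1.1310 + 0.11862 + 0.65950) = 0.37689 g → mol O = 0.37689 ÷ 15.999 = 0.023557 mol
Divide by the smallest (0.023557 mol): C 3.997, H 4.995, N 1.999, O 1.000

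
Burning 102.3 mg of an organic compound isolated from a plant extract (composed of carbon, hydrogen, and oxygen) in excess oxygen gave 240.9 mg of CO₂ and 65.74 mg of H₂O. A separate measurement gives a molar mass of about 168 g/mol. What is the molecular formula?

mol C = 0.2409 g CO₂ ÷ 44.009 g/mol = 0.0054739 mol
mol H = 2 × 0.06574 g H₂O ÷ 18.015 g/mol = 0.0072984 mol
mass O = 0.1023 − (0.065747 + 0.0073567) = 0.029196 g → mol O = 0.029196 ÷ 15.999 = 0.0018249 mol
Divide by the smallest (0.0018249 mol): C 3.000, H 3.999, O 1.000
Empirical formula: C3H4O
Empirical-formula mass = 56.06 g/mol; 168 ÷ 56.06 ≈ 3, so the molecular formula is C9H12O3.

C9H12O3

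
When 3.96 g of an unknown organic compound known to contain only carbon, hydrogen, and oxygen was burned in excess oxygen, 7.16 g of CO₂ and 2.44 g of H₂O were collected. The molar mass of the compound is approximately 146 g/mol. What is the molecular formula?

C6H10O4

mol C = 7.16 g CO₂ ÷ 44.009 g/mol = 0.1627 mol
mol H = 2 × 2.44 g H₂O ÷ 18.015 g/mol = 0.2709 mol
mass O = 3.96 − (1.954 + 0.2731) = 1.733 g → mol O = 1.733 ÷ 15.999 = 0.1083 mol
Divide by the smallest (0.1083 mol): C 1.502, H 2.501, O 1.000
Multiplying each by 2 gives whole numbers: C 3.00, H 5.00, O 2.00
Empirical formula: C3H5O2
Empirical-formula mass = 73.07 g/mol; 146 ÷ 73.07 ≈ 2, so the molecular formula is C6H10O4.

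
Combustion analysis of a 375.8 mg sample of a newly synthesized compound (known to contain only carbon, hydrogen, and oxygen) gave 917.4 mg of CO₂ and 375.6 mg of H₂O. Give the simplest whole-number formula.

C4H8O

mol C = 0.9174 g CO₂ ÷ 44.009 g/mol = 0.020846 mol
mol H = 2 × 0.3756 g H₂O ÷ 18.015 g/mol = 0.041699 mol
mass O = 0.3758 − (0.25038 + 0.042032) = 0.083390 g → mol O = 0.083390 ÷ 15.999 = 0.0052122 mol
Divide by the smallest (0.0052122 mol): C 3.999, H 8.000, O 1.000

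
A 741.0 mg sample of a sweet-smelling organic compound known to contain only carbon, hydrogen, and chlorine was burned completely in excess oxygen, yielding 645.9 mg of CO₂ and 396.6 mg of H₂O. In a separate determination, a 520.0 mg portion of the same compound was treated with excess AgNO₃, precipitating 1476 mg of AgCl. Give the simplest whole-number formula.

CH3Cl

mol C = 0.6459 g CO₂ ÷ 44.009 g/mol = 0.014677 mol
mol H = 2 × 0.3966 g H₂O ÷ 18.015 g/mol = 0.044030 mol
From the AgCl data: mol Cl per gram of compound = (1.476 ÷ 143.318) ÷ 0.5200 = 0.019805 mol/g, so in the 0.7410 g combustion sample mol Cl = 0.014676 mol
Divide by the smallest (0.014676 mol): C 1.000, H 3.000, Cl 1.000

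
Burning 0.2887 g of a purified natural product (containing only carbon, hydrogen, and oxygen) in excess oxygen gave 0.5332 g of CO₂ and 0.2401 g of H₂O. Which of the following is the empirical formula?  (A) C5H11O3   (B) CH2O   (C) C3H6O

(A) C5H11O3

mol C = 0.5332 g CO₂ ÷ 44.009 g/mol = 0.012116 mol
mol H = 2 × 0.2401 g H₂O ÷ 18.015 g/mol = 0.026656 mol
mass O = 0.2887 − (0.14552 + 0.026869) = 0.11631 g → mol O = 0.11631 ÷ 15.999 = 0.0072698 mol
Divide by the smallest (0.0072698 mol): C 1.667, H 3.667, O 1.000
Multiplying each by 3 gives whole numbers: C 5.00, H 11.00, O 3.00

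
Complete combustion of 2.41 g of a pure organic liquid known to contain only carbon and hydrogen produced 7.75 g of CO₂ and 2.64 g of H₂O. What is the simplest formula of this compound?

mol C = 7.75 g CO₂ ÷ 44.009 g/mol = 0.1761 mol
mol H = 2 × 2.64 g H₂O ÷ 18.015 g/mol = 0.2931 mol
Divide by the smallest (0.1761 mol): C 1.000, H 1.664
Multiplying each by 3 gives whole numbers: C 3.00, H 4.99

C3H5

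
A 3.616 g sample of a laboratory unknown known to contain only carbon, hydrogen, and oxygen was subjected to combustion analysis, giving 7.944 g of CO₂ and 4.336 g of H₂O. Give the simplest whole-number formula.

mol C = 7.944 g CO₂ ÷ 44.009 g/mol = 0.18051 mol
mol H = 2 × 4.336 g H₂O ÷ 18.015 g/mol = 0.48138 mol
mass O = 3.616 − (2.1681 + 0.48523) = 0.96268 g → mol O = 0.96268 ÷ 15.999 = 0.060172 mol
Divide by the smallest (0.060172 mol): C 3.000, H 8.000, O 1.000

C3H8O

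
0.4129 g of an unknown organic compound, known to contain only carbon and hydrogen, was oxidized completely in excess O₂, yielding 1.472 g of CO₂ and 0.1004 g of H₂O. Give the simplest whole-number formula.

C3H

mol C = 1.472 g CO₂ ÷ 44.009 g/mol = 0.033448 mol
mol H = 2 × 0.1004 g H₂O ÷ 18.015 g/mol = 0.011146 mol
Divide by the smallest (0.011146 mol): C 3.001, H 1.000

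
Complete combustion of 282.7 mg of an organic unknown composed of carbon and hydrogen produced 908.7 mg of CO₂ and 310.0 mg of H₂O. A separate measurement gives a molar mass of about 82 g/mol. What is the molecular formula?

mol C = 0.9087 g CO₂ ÷ 44.009 g/mol = 0.020648 mol
mol H = 2 × 0.3100 g H₂O ÷ 18.015 g/mol = 0.034416 mol
Divide by the smallest (0.020648 mol): C 1.000, H 1.667
Multiplying each by 3 gives whole numbers: C 3.00, H 5.00
Empirical formula: C3H5
Empirical-formula mass = 41.07 g/mol; 82 ÷ 41.07 ≈ 2, so the molecular formula is C6H10.

C6H10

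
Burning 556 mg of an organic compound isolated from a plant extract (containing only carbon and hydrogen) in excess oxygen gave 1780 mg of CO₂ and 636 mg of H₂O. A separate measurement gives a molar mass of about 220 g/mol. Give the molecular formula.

C16H28

mol C = 1.78 g CO₂ ÷ 44.009 g/mol = 0.04045 mol
mol H = 2 × 0.636 g H₂O ÷ 18.015 g/mol = 0.07061 mol
Divide by the smallest (0.04045 mol): C 1.000, H 1.746
Multiplying each by 4 gives whole numbers: C 4.00, H 6.98
Empirical formula: C4H7
Empirical-formula mass = 55.10 g/mol; 220 ÷ 55.10 ≈ 4, so the molecular formula is C16H28.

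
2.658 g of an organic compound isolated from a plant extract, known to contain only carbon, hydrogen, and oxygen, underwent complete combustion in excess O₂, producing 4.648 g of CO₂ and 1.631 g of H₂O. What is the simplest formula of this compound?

C7H12O5

mol C = 4.648 g CO₂ ÷ 44.009 g/mol = 0.10561 mol
mol H = 2 × 1.631 g H₂O ÷ 18.015 g/mol = 0.18107 mol
mass O = 2.658 − (1.2685 + 0.18252) = 1.2069 g → mol O = 1.2069 ÷ 15.999 = 0.075439 mol
Divide by the smallest (0.075439 mol): C 1.400, H 2.400, O 1.000
Multiplying each by 5 gives whole numbers: C 7.00, H 12.00, O 5.00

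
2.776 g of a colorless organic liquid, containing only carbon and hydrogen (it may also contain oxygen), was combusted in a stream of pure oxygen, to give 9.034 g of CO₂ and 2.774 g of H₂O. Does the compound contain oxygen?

mol C = 9.034 g CO₂ ÷ 44.009 g/mol = 0.20528 mol
mol H = 2 × 2.774 g H₂O ÷ 18.015 g/mol = 0.30797 mol
C and H together account for 2.7760 g — essentially the entire 2.776 g sample — so the compound contains no oxygen.

no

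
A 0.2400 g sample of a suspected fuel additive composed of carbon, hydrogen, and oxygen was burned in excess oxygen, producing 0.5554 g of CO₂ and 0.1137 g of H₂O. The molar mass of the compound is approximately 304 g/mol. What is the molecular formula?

C16H16O6

mol C = 0.5554 g CO₂ ÷ 44.009 g/mol = 0.012620 mol
mol H = 2 × 0.1137 g H₂O ÷ 18.015 g/mol = 0.012623 mol
mass O = 0.2400 − (0.15158 + 0.012724) = 0.075696 g → mol O = 0.075696 ÷ 15.999 = 0.0047313 mol
Divide by the smallest (0.0047313 mol): C 2.667, H 2.668, O 1.000
Multiplying each by 3 gives whole numbers: C 8.00, H 8.00, O 3.00
Empirical formula: C8H8O3
Empirical-formula mass = 152.15 g/mol; 304 ÷ 152.15 ≈ 2, so the molecular formula is C16H16O6.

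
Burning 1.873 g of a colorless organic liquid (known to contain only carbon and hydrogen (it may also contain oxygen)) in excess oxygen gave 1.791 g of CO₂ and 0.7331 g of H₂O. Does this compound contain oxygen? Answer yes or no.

mol C = 1.791 g CO₂ ÷ 44.009 g/mol = 0.040696 mol
mol H = 2 × 0.7331 g H₂O ÷ 18.015 g/mol = 0.081388 mol
C and H account for only 0.57084 g of the 1.873 g sample; the remaining 1.3022 g must be oxygen.

yes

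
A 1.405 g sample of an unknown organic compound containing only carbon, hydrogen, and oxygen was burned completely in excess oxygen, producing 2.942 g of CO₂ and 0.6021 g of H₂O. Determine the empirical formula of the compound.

C2H2O

mol C = 2.942 g CO₂ ÷ 44.009 g/mol = 0.066850 mol
mol H = 2 × 0.6021 g H₂O ÷ 18.015 g/mol = 0.066844 mol
mass O = 1.405 − (0.80293 + 0.067379) = 0.53469 g → mol O = 0.53469 ÷ 15.999 = 0.033420 mol
Divide by the smallest (0.033420 mol): C 2.000, H 2.000, O 1.000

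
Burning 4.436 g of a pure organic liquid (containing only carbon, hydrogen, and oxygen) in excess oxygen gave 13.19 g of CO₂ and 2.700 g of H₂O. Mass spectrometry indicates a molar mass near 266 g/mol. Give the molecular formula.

mol C = 13.19 g CO₂ ÷ 44.009 g/mol = 0.29971 mol
mol H = 2 × 2.700 g H₂O ÷ 18.015 g/mol = 0.29975 mol
mass O = 4.436 − (3.5998 + 0.30215) = 0.53402 g → mol O = 0.53402 ÷ 15.999 = 0.033378 mol
Divide by the smallest (0.033378 mol): C 8.979, H 8.980, O 1.000
Empirical formula: C9H9O
Empirical-formula mass = 133.17 g/mol; 266 ÷ 133.17 ≈ 2, so the molecular formula is C18H18O2.

C18H18O2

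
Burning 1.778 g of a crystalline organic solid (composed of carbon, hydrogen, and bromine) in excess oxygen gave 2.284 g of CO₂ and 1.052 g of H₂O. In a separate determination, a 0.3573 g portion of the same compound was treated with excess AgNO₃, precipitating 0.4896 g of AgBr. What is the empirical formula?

C4H9Br

mol C = 2.284 g CO₂ ÷ 44.009 g/mol = 0.051898 mol
mol H = 2 × 1.052 g H₂O ÷ 18.015 g/mol = 0.11679 mol
From the AgBr data: mol Br per gram of compound = (0.4896 ÷ 187.772) ÷ 0.3573 = 0.0072976 mol/g, so in the 1.778 g combustion sample mol Br = 0.012975 mol
Divide by the smallest (0.012975 mol): C 4.000, H 9.001, Br 1.000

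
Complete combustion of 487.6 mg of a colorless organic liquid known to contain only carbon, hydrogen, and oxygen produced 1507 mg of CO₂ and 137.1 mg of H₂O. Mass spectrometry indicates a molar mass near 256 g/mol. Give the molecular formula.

mol C = 1.507 g CO₂ ÷ 44.009 g/mol = 0.034243 mol
mol H = 2 × 0.1371 g H₂O ÷ 18.015 g/mol = 0.015221 mol
mass O = 0.4876 − (0.41129 + 0.015342) = 0.060965 g → mol O = 0.060965 ÷ 15.999 = 0.0038105 mol
Divide by the smallest (0.0038105 mol): C 8.986, H 3.994, O 1.000
Empirical formula: C9H4O
Empirical-formula mass = 128.13 g/mol; 256 ÷ 128.13 ≈ 2, so the molecular formula is C18H8O2.

C18H8O2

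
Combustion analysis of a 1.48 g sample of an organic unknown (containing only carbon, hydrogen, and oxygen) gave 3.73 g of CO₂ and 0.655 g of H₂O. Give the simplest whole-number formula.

mol C = 3.73 g CO₂ ÷ 44.009 g/mol = 0.08476 mol
mol H = 2 × 0.655 g H₂O ÷ 18.015 g/mol = 0.07272 mol
mass O = 1.48 − (1.018 + 0.07330) = 0.3887 g → mol O = 0.3887 ÷ 15.999 = 0.02430 mol
Divide by the smallest (0.02430 mol): C 3.489, H 2.993, O 1.000
Multiplying each by 2 gives whole numbers: C 6.98, H 5.99, O 2.00

C7H6O2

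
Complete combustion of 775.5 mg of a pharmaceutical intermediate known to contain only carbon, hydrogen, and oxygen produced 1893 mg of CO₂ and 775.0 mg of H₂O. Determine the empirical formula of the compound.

mol C = 1.893 g CO₂ ÷ 44.009 g/mol = 0.043014 mol
mol H = 2 × 0.7750 g H₂O ÷ 18.015 g/mol = 0.086039 mol
mass O = 0.7755 − (0.51664 + 0.086728) = 0.17213 g → mol O = 0.17213 ÷ 15.999 = 0.010759 mol
Divide by the smallest (0.010759 mol): C 3.998, H 7.997, O 1.000

C4H8O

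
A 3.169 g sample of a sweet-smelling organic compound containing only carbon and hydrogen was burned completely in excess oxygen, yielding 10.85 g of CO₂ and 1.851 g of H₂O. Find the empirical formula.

C6H5

mol C = 10.85 g CO₂ ÷ 44.009 g/mol = 0.24654 mol
mol H = 2 × 1.851 g H₂O ÷ 18.015 g/mol = 0.20550 mol
Divide by the smallest (0.20550 mol): C 1.200, H 1.000
Multiplying each by 5 gives whole numbers: C 6.00, H 5.00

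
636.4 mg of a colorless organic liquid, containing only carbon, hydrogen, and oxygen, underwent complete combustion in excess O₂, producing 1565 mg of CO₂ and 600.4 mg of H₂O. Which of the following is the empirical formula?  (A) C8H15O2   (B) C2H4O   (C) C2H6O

mol C = 1.565 g CO₂ ÷ 44.009 g/mol = 0.035561 mol
mol H = 2 × 0.6004 g H₂O ÷ 18.015 g/mol = 0.066656 mol
mass O = 0.6364 − (0.42712 + 0.067189) = 0.14209 g → mol O = 0.14209 ÷ 15.999 = 0.0088811 mol
Divide by the smallest (0.0088811 mol): C 4.004, H 7.505, O 1.000
Multiplying each by 2 gives whole numbers: C 8.01, H 15.01, O 2.00

(A) C8H15O2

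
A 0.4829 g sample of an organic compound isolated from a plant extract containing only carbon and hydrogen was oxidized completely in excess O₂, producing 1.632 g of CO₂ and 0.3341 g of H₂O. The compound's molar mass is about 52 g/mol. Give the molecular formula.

mol C = 1.632 g CO₂ ÷ 44.009 g/mol = 0.037083 mol
mol H = 2 × 0.3341 g H₂O ÷ 18.015 g/mol = 0.037091 mol
Divide by the smallest (0.037083 mol): C 1.000, H 1.000
Empirical formula: CH
Empirical-formula mass = 13.02 g/mol; 52 ÷ 13.02 ≈ 4, so the molecular formula is C4H4.

C4H4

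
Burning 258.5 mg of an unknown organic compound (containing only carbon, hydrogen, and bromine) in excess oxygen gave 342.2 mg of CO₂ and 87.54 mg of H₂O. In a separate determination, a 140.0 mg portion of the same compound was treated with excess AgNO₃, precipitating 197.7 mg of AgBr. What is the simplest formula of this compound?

C4H5Br

mol C = 0.3422 g CO₂ ÷ 44.009 g/mol = 0.0077757 mol
mol H = 2 × 0.08754 g H₂O ÷ 18.015 g/mol = 0.0097186 mol
From the AgBr data: mol Br per gram of compound = (0.1977 ÷ 187.772) ÷ 0.1400 = 0.0075205 mol/g, so in the 0.2585 g combustion sample mol Br = 0.0019441 mol
Divide by the smallest (0.0019441 mol): C 4.000, H 4.999, Br 1.000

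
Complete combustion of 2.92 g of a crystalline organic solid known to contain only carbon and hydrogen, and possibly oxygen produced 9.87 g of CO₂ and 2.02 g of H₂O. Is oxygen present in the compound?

mol C = 9.87 g CO₂ ÷ 44.009 g/mol = 0.2243 mol
mol H = 2 × 2.02 g H₂O ÷ 18.015 g/mol = 0.2243 mol
C and H together account for 2.920 g — essentially the entire 2.92 g sample — so the compound contains no oxygen.

no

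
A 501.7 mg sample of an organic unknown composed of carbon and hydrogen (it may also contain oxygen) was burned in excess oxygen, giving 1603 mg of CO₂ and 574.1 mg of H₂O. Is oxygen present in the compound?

mol C = 1.603 g CO₂ ÷ 44.009 g/mol = 0.036424 mol
mol H = 2 × 0.5741 g H₂O ÷ 18.015 g/mol = 0.063736 mol
C and H together account for 0.50174 g — essentially the entire 0.5017 g sample — so the compound contains no oxygen.

no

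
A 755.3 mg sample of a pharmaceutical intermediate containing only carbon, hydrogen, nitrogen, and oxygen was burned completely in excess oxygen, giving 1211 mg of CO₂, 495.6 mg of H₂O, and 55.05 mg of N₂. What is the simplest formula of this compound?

C7H14NO5

mol C = 1.211 g CO₂ ÷ 44.009 g/mol = 0.027517 mol
mol H = 2 × 0.4956 g H₂O ÷ 18.015 g/mol = 0.055021 mol
mol N = 2 × 0.05505 g N₂ ÷ 28.014 g/mol = 0.0039302 mol
mass O = 0.7553 − (0.33051 + 0.055461 + 0.055050) = 0.31428 g → mol O = 0.31428 ÷ 15.999 = 0.019644 mol
Divide by the smallest (0.0039302 mol): C 7.001, H 14.000, N 1.000, O 4.998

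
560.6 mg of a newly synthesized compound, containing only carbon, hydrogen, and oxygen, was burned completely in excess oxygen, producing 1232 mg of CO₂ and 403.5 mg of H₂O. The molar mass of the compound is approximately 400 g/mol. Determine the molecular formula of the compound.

mol C = 1.232 g CO₂ ÷ 44.009 g/mol = 0.027994 mol
mol H = 2 × 0.4035 g H₂O ÷ 18.015 g/mol = 0.044796 mol
mass O = 0.5606 − (0.33624 + 0.045154) = 0.17921 g → mol O = 0.17921 ÷ 15.999 = 0.011201 mol
Divide by the smallest (0.011201 mol): C 2.499, H 3.999, O 1.000
Multiplying each by 2 gives whole numbers: C 5.00, H 8.00, O 2.00
Empirical formula: C5H8O2
Empirical-formula mass = 100.12 g/mol; 400 ÷ 100.12 ≈ 4, so the molecular formula is C20H32O8.

C20H32O8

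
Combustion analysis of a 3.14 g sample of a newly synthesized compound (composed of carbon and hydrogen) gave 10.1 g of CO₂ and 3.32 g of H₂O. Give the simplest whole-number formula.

C5H8

mol C = 10.1 g CO₂ ÷ 44.009 g/mol = 0.2295 mol
mol H = 2 × 3.32 g H₂O ÷ 18.015 g/mol = 0.3686 mol
Divide by the smallest (0.2295 mol): C 1.000, H 1.606
Multiplying each by 5 gives whole numbers: C 5.00, H 8.03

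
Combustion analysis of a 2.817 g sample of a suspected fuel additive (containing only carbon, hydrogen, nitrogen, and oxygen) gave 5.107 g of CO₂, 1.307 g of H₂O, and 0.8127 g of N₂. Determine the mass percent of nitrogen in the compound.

mol C = 5.107 g CO₂ ÷ 44.009 g/mol = 0.11604 mol
mol H = 2 × 1.307 g H₂O ÷ 18.015 g/mol = 0.14510 mol
mol N = 2 × 0.8127 g N₂ ÷ 28.014 g/mol = 0.058021 mol
mass O = 2.817 − (1.3938 + 0.14626 + 0.81270) = 0.46423 g → mol O = 0.46423 ÷ 15.999 = 0.029016 mol
mass % N = 0.81270 g ÷ 2.817 g × 100%

28.85%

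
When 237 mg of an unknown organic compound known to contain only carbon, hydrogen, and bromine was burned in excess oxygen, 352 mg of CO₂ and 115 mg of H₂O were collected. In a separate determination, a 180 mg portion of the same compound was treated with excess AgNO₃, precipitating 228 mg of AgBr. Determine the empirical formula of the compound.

mol C = 0.352 g CO₂ ÷ 44.009 g/mol = 0.007998 mol
mol H = 2 × 0.115 g H₂O ÷ 18.015 g/mol = 0.01277 mol
From the AgBr data: mol Br per gram of compound = (0.228 ÷ 187.772) ÷ 0.180 = 0.006746 mol/g, so in the 0.237 g combustion sample mol Br = 0.001599 mol
Divide by the smallest (0.001599 mol): C 5.003, H 7.986, Br 1.000

C5H8Br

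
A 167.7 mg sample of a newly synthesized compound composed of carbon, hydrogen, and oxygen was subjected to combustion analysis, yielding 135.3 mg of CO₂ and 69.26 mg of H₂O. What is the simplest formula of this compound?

C2H5O5

mol C = 0.1353 g CO₂ ÷ 44.009 g/mol = 0.0030744 mol
mol H = 2 × 0.06926 g H₂O ÷ 18.015 g/mol = 0.0076891 mol
mass O = 0.1677 − (0.036926 + 0.0077507) = 0.12302 g → mol O = 0.12302 ÷ 15.999 = 0.0076894 mol
Divide by the smallest (0.0030744 mol): C 1.000, H 2.501, O 2.501
Multiplying each by 2 gives whole numbers: C 2.00, H 5.00, O 5.00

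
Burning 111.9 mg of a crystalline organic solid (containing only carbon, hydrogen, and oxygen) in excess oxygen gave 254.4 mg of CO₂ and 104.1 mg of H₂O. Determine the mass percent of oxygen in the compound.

27.54%

mol C = 0.2544 g CO₂ ÷ 44.009 g/mol = 0.0057806 mol
mol H = 2 × 0.1041 g H₂O ÷ 18.015 g/mol = 0.011557 mol
mass O = 0.1119 − (0.069431 + 0.011649) = 0.030819 g → mol O = 0.030819 ÷ 15.999 = 0.0019263 mol
mass % O = 0.030819 g ÷ 0.1119 g × 100%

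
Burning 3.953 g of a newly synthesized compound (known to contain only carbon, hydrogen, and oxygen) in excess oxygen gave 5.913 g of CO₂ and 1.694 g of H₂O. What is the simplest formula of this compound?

mol C = 5.913 g CO₂ ÷ 44.009 g/mol = 0.13436 mol
mol H = 2 × 1.694 g H₂O ÷ 18.015 g/mol = 0.18807 mol
mass O = 3.953 − (1.6138 + 0.18957) = 2.1496 g → mol O = 2.1496 ÷ 15.999 = 0.13436 mol
Divide by the smallest (0.13436 mol): C 1.000, H 1.400, O 1.000
Multiplying each by 5 gives whole numbers: C 5.00, H 7.00, O 5.00

C5H7O5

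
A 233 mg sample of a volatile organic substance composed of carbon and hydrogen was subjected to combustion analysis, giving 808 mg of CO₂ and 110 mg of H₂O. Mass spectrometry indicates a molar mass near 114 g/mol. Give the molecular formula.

mol C = 0.808 g CO₂ ÷ 44.009 g/mol = 0.01836 mol
mol H = 2 × 0.110 g H₂O ÷ 18.015 g/mol = 0.01221 mol
Divide by the smallest (0.01221 mol): C 1.503, H 1.000
Multiplying each by 2 gives whole numbers: C 3.01, H 2.00
Empirical formula: C3H2
Empirical-formula mass = 38.05 g/mol; 114 ÷ 38.05 ≈ 3, so the molecular formula is C9H6.

C9H6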